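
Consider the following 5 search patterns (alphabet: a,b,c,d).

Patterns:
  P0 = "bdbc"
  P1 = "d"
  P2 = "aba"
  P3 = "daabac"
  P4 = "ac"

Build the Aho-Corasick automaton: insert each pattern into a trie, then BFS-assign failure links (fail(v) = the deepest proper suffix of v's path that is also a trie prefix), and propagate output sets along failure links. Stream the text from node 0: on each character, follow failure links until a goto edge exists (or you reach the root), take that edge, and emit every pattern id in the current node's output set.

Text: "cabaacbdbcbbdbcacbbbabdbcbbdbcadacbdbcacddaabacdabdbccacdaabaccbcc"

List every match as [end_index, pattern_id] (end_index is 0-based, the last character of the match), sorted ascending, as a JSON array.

Build:
Trie (insert patterns):
  n0 'ε': a→6 b→1 d→5
  n1 'b': d→2
  n2 'bd': b→3
  n3 'bdb': c→4
  n4 'bdbc': ·  ←P0
  n5 'd': a→9  ←P1
  n6 'a': b→7 c→14
  n7 'ab': a→8
  n8 'aba': ·  ←P2
  n9 'da': a→10
  n10 'daa': b→11
  n11 'daab': a→12
  n12 'daaba': c→13
  n13 'daabac': ·  ←P3
  n14 'ac': ·  ←P4

Failure links (BFS by depth):
  n1('b'): parent n0 fail=0; on 'b' 0 → fail=0;  out ∅∪∅=∅
  n5('d'): parent n0 fail=0; on 'd' 0 → fail=0;  out {1}∪∅={1}
  n6('a'): parent n0 fail=0; on 'a' 0 → fail=0;  out ∅∪∅=∅
  n2('bd'): parent n1 fail=0; on 'd' 0 → fail=5;  out ∅∪{1}={1}
  n7('ab'): parent n6 fail=0; on 'b' 0 → fail=1;  out ∅∪∅=∅
  n9('da'): parent n5 fail=0; on 'a' 0 → fail=6;  out ∅∪∅=∅
  n14('ac'): parent n6 fail=0; on 'c' 0 → fail=0;  out {4}∪∅={4}
  n3('bdb'): parent n2 fail=5; on 'b' 5→0 → fail=1;  out ∅∪∅=∅
  n8('aba'): parent n7 fail=1; on 'a' 1→0 → fail=6;  out {2}∪∅={2}
  n10('daa'): parent n9 fail=6; on 'a' 6→0 → fail=6;  out ∅∪∅=∅
  n4('bdbc'): parent n3 fail=1; on 'c' 1→0 → fail=0;  out {0}∪∅={0}
  n11('daab'): parent n10 fail=6; on 'b' 6 → fail=7;  out ∅∪∅=∅
  n12('daaba'): parent n11 fail=7; on 'a' 7 → fail=8;  out ∅∪{2}={2}
  n13('daabac'): parent n12 fail=8; on 'c' 8→6 → fail=14;  out {3}∪{4}={3,4}

Text stream:
i=0 'c': node 0→0
i=1 'a': node 0→6
i=2 'b': node 6→7
i=3 'a': node 7→8  ** P2@[1:3]
i=4 'a': node 8→6 (via fail)
i=5 'c': node 6→14  ** P4@[4:5]
i=6 'b': node 14→1 (via fail)
i=7 'd': node 1→2  ** P1@[7:7]
i=8 'b': node 2→3
i=9 'c': node 3→4  ** P0@[6:9]
i=10 'b': node 4→1 (via fail)
i=11 'b': node 1→1 (via fail)
i=12 'd': node 1→2  ** P1@[12:12]
i=13 'b': node 2→3
i=14 'c': node 3→4  ** P0@[11:14]
i=15 'a': node 4→6 (via fail)
i=16 'c': node 6→14  ** P4@[15:16]
i=17 'b': node 14→1 (via fail)
i=18 'b': node 1→1 (via fail)
i=19 'b': node 1→1 (via fail)
i=20 'a': node 1→6 (via fail)
i=21 'b': node 6→7
i=22 'd': node 7→2 (via fail)  ** P1@[22:22]
i=23 'b': node 2→3
i=24 'c': node 3→4  ** P0@[21:24]
i=25 'b': node 4→1 (via fail)
i=26 'b': node 1→1 (via fail)
i=27 'd': node 1→2  ** P1@[27:27]
i=28 'b': node 2→3
i=29 'c': node 3→4  ** P0@[26:29]
i=30 'a': node 4→6 (via fail)
i=31 'd': node 6→5 (via fail)  ** P1@[31:31]
i=32 'a': node 5→9
i=33 'c': node 9→14 (via fail)  ** P4@[32:33]
i=34 'b': node 14→1 (via fail)
i=35 'd': node 1→2  ** P1@[35:35]
i=36 'b': node 2→3
i=37 'c': node 3→4  ** P0@[34:37]
i=38 'a': node 4→6 (via fail)
i=39 'c': node 6→14  ** P4@[38:39]
i=40 'd': node 14→5 (via fail)  ** P1@[40:40]
i=41 'd': node 5→5 (via fail)  ** P1@[41:41]
i=42 'a': node 5→9
i=43 'a': node 9→10
i=44 'b': node 10→11
i=45 'a': node 11→12  ** P2@[43:45]
i=46 'c': node 12→13  ** P3@[41:46],P4@[45:46]
i=47 'd': node 13→5 (via fail)  ** P1@[47:47]
i=48 'a': node 5→9
i=49 'b': node 9→7 (via fail)
i=50 'd': node 7→2 (via fail)  ** P1@[50:50]
i=51 'b': node 2→3
i=52 'c': node 3→4  ** P0@[49:52]
i=53 'c': node 4→0 (via fail)
i=54 'a': node 0→6
i=55 'c': node 6→14  ** P4@[54:55]
i=56 'd': node 14→5 (via fail)  ** P1@[56:56]
i=57 'a': node 5→9
i=58 'a': node 9→10
i=59 'b': node 10→11
i=60 'a': node 11→12  ** P2@[58:60]
i=61 'c': node 12→13  ** P3@[56:61],P4@[60:61]
i=62 'c': node 13→0 (via fail)
i=63 'b': node 0→1
i=64 'c': node 1→0 (via fail)
i=65 'c': node 0→0

All matches (sorted): [[3,2],[5,4],[7,1],[9,0],[12,1],[14,0],[16,4],[22,1],[24,0],[27,1],[29,0],[31,1],[33,4],[35,1],[37,0],[39,4],[40,1],[41,1],[45,2],[46,3],[46,4],[47,1],[50,1],[52,0],[55,4],[56,1],[60,2],[61,3],[61,4]]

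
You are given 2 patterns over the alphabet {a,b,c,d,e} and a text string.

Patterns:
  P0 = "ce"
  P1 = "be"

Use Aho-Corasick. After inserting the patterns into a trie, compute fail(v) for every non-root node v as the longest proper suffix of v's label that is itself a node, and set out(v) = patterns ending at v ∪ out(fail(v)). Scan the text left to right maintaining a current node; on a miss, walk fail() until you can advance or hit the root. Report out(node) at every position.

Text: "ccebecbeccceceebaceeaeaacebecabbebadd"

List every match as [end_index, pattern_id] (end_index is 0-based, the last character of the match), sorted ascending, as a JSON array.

Construct AC machine:
Trie nodes:
  0='ε' goto b→3 c→1
  1='c' goto e→2
  2='ce' goto ·  ←P0
  3='b' goto e→4
  4='be' goto ·  ←P1

BFS fail/out derivation:
  fail(1) 'c': from fail(0)=0 chase 'c': 0 ⇒ 0;  out=∅∪out(0)=∅
  fail(3) 'b': from fail(0)=0 chase 'b': 0 ⇒ 0;  out=∅∪out(0)=∅
  fail(2) 'ce': from fail(1)=0 chase 'e': 0 ⇒ 0;  out={0}∪out(0)={0}
  fail(4) 'be': from fail(3)=0 chase 'e': 0 ⇒ 0;  out={1}∪out(0)={1}

Run:
pos 0 'c': at 1
pos 1 'c': at 1 (fail-walked)
pos 2 'e': at 2  ** P0@[1:2]
pos 3 'b': at 3 (fail-walked)
pos 4 'e': at 4  ** P1@[3:4]
pos 5 'c': at 1 (fail-walked)
pos 6 'b': at 3 (fail-walked)
pos 7 'e': at 4  ** P1@[6:7]
pos 8 'c': at 1 (fail-walked)
pos 9 'c': at 1 (fail-walked)
pos 10 'c': at 1 (fail-walked)
pos 11 'e': at 2  ** P0@[10:11]
pos 12 'c': at 1 (fail-walked)
pos 13 'e': at 2  ** P0@[12:13]
pos 14 'e': at 0 (fail-walked)
pos 15 'b': at 3
pos 16 'a': at 0 (fail-walked)
pos 17 'c': at 1
pos 18 'e': at 2  ** P0@[17:18]
pos 19 'e': at 0 (fail-walked)
pos 20 'a': at 0
pos 21 'e': at 0
pos 22 'a': at 0
pos 23 'a': at 0
pos 24 'c': at 1
pos 25 'e': at 2  ** P0@[24:25]
pos 26 'b': at 3 (fail-walked)
pos 27 'e': at 4  ** P1@[26:27]
pos 28 'c': at 1 (fail-walked)
pos 29 'a': at 0 (fail-walked)
pos 30 'b': at 3
pos 31 'b': at 3 (fail-walked)
pos 32 'e': at 4  ** P1@[31:32]
pos 33 'b': at 3 (fail-walked)
pos 34 'a': at 0 (fail-walked)
pos 35 'd': at 0
pos 36 'd': at 0

All matches (sorted): [[2,0],[4,1],[7,1],[11,0],[13,0],[18,0],[25,0],[27,1],[32,1]]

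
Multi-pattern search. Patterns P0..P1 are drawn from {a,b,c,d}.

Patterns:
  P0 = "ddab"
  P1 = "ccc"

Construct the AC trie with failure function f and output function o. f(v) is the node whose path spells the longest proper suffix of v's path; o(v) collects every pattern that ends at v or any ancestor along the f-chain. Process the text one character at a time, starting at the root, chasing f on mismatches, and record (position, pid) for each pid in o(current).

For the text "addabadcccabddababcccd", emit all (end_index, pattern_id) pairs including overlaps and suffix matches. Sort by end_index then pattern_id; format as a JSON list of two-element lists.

Construct AC machine:
Trie (insert patterns):
  0='ε' goto c→5 d→1
  1='d' goto d→2
  2='dd' goto a→3
  3='dda' goto b→4
  4='ddab' goto ·  ←P0
  5='c' goto c→6
  6='cc' goto c→7
  7='ccc' goto ·  ←P1

Failure links (BFS by depth):
  n1('d'): parent n0 fail=0; on 'd' 0 → fail=0;  out ∅∪∅=∅
  n5('c'): parent n0 fail=0; on 'c' 0 → fail=0;  out ∅∪∅=∅
  n2('dd'): parent n1 fail=0; on 'd' 0 → fail=1;  out ∅∪∅=∅
  n6('cc'): parent n5 fail=0; on 'c' 0 → fail=5;  out ∅∪∅=∅
  n3('dda'): parent n2 fail=1; on 'a' 1→0 → fail=0;  out ∅∪∅=∅
  n7('ccc'): parent n6 fail=5; on 'c' 5 → fail=6;  out {1}∪∅={1}
  n4('ddab'): parent n3 fail=0; on 'b' 0 → fail=0;  out {0}∪∅={0}

Scan:
i=0 'a': node 0→0
i=1 'd': node 0→1
i=2 'd': node 1→2
i=3 'a': node 2→3
i=4 'b': node 3→4  emit P0@[1:4]
i=5 'a': node 4→0 ·f
i=6 'd': node 0→1
i=7 'c': node 1→5 ·f
i=8 'c': node 5→6
i=9 'c': node 6→7  emit P1@[7:9]
i=10 'a': node 7→0 ·f
i=11 'b': node 0→0
i=12 'd': node 0→1
i=13 'd': node 1→2
i=14 'a': node 2→3
i=15 'b': node 3→4  emit P0@[12:15]
i=16 'a': node 4→0 ·f
i=17 'b': node 0→0
i=18 'c': node 0→5
i=19 'c': node 5→6
i=20 'c': node 6→7  emit P1@[18:20]
i=21 'd': node 7→1 ·f

Matches: [[4,0],[9,1],[15,0],[20,1]]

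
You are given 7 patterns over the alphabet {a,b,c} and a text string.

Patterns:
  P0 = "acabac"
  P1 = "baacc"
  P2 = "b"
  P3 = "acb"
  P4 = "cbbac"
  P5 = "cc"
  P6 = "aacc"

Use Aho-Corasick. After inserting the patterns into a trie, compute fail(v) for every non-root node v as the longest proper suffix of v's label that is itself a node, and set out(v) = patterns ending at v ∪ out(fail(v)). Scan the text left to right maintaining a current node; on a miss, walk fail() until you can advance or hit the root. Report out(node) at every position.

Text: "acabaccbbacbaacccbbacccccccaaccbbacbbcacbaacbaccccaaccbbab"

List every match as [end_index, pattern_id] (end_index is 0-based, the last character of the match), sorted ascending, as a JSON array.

Build automaton:
Trie (insert patterns):
  0='ε' goto a→1 b→7 c→13
  1='a' goto a→19 c→2
  2='ac' goto a→3 b→12
  3='aca' goto b→4
  4='acab' goto a→5
  5='acaba' goto c→6
  6='acabac' goto ·  ←P0
  7='b' goto a→8  ←P2
  8='ba' goto a→9
  9='baa' goto c→10
  10='baac' goto c→11
  11='baacc' goto ·  ←P1
  12='acb' goto ·  ←P3
  13='c' goto b→14 c→18
  14='cb' goto b→15
  15='cbb' goto a→16
  16='cbba' goto c→17
  17='cbbac' goto ·  ←P4
  18='cc' goto ·  ←P5
  19='aa' goto c→20
  20='aac' goto c→21
  21='aacc' goto ·  ←P6

Failure links (BFS by depth):
  fail(1) 'a': from fail(0)=0 chase 'a': 0 ⇒ 0;  out=∅∪out(0)=∅
  fail(7) 'b': from fail(0)=0 chase 'b': 0 ⇒ 0;  out={2}∪out(0)={2}
  fail(13) 'c': from fail(0)=0 chase 'c': 0 ⇒ 0;  out=∅∪out(0)=∅
  fail(2) 'ac': from fail(1)=0 chase 'c': 0 ⇒ 13;  out=∅∪out(13)=∅
  fail(8) 'ba': from fail(7)=0 chase 'a': 0 ⇒ 1;  out=∅∪out(1)=∅
  fail(14) 'cb': from fail(13)=0 chase 'b': 0 ⇒ 7;  out=∅∪out(7)={2}
  fail(18) 'cc': from fail(13)=0 chase 'c': 0 ⇒ 13;  out={5}∪out(13)={5}
  fail(19) 'aa': from fail(1)=0 chase 'a': 0 ⇒ 1;  out=∅∪out(1)=∅
  fail(3) 'aca': from fail(2)=13 chase 'a': 13→0 ⇒ 1;  out=∅∪out(1)=∅
  fail(9) 'baa': from fail(8)=1 chase 'a': 1 ⇒ 19;  out=∅∪out(19)=∅
  fail(12) 'acb': from fail(2)=13 chase 'b': 13 ⇒ 14;  out={3}∪out(14)={2,3}
  fail(15) 'cbb': from fail(14)=7 chase 'b': 7→0 ⇒ 7;  out=∅∪out(7)={2}
  fail(20) 'aac': from fail(19)=1 chase 'c': 1 ⇒ 2;  out=∅∪out(2)=∅
  fail(4) 'acab': from fail(3)=1 chase 'b': 1→0 ⇒ 7;  out=∅∪out(7)={2}
  fail(10) 'baac': from fail(9)=19 chase 'c': 19 ⇒ 20;  out=∅∪out(20)=∅
  fail(16) 'cbba': from fail(15)=7 chase 'a': 7 ⇒ 8;  out=∅∪out(8)=∅
  fail(21) 'aacc': from fail(20)=2 chase 'c': 2→13 ⇒ 18;  out={6}∪out(18)={5,6}
  fail(5) 'acaba': from fail(4)=7 chase 'a': 7 ⇒ 8;  out=∅∪out(8)=∅
  fail(11) 'baacc': from fail(10)=20 chase 'c': 20 ⇒ 21;  out={1}∪out(21)={1,5,6}
  fail(17) 'cbbac': from fail(16)=8 chase 'c': 8→1 ⇒ 2;  out={4}∪out(2)={4}
  fail(6) 'acabac': from fail(5)=8 chase 'c': 8→1 ⇒ 2;  out={0}∪out(2)={0}

Text stream:
i=0 'a': node 0→1
i=1 'c': node 1→2
i=2 'a': node 2→3
i=3 'b': node 3→4  emit P2@[3:3]
i=4 'a': node 4→5
i=5 'c': node 5→6  emit P0@[0:5]
i=6 'c': node 6→18 (fail-walked)  emit P5@[5:6]
i=7 'b': node 18→14 (fail-walked)  emit P2@[7:7]
i=8 'b': node 14→15  emit P2@[8:8]
i=9 'a': node 15→16
i=10 'c': node 16→17  emit P4@[6:10]
i=11 'b': node 17→12 (fail-walked)  emit P2@[11:11],P3@[9:11]
i=12 'a': node 12→8 (fail-walked)
i=13 'a': node 8→9
i=14 'c': node 9→10
i=15 'c': node 10→11  emit P1@[11:15],P5@[14:15],P6@[12:15]
i=16 'c': node 11→18 (fail-walked)  emit P5@[15:16]
i=17 'b': node 18→14 (fail-walked)  emit P2@[17:17]
i=18 'b': node 14→15  emit P2@[18:18]
i=19 'a': node 15→16
i=20 'c': node 16→17  emit P4@[16:20]
i=21 'c': node 17→18 (fail-walked)  emit P5@[20:21]
i=22 'c': node 18→18 (fail-walked)  emit P5@[21:22]
i=23 'c': node 18→18 (fail-walked)  emit P5@[22:23]
i=24 'c': node 18→18 (fail-walked)  emit P5@[23:24]
i=25 'c': node 18→18 (fail-walked)  emit P5@[24:25]
i=26 'c': node 18→18 (fail-walked)  emit P5@[25:26]
i=27 'a': node 18→1 (fail-walked)
i=28 'a': node 1→19
i=29 'c': node 19→20
i=30 'c': node 20→21  emit P5@[29:30],P6@[27:30]
i=31 'b': node 21→14 (fail-walked)  emit P2@[31:31]
i=32 'b': node 14→15  emit P2@[32:32]
i=33 'a': node 15→16
i=34 'c': node 16→17  emit P4@[30:34]
i=35 'b': node 17→12 (fail-walked)  emit P2@[35:35],P3@[33:35]
i=36 'b': node 12→15 (fail-walked)  emit P2@[36:36]
i=37 'c': node 15→13 (fail-walked)
i=38 'a': node 13→1 (fail-walked)
i=39 'c': node 1→2
i=40 'b': node 2→12  emit P2@[40:40],P3@[38:40]
i=41 'a': node 12→8 (fail-walked)
i=42 'a': node 8→9
i=43 'c': node 9→10
i=44 'b': node 10→12 (fail-walked)  emit P2@[44:44],P3@[42:44]
i=45 'a': node 12→8 (fail-walked)
i=46 'c': node 8→2 (fail-walked)
i=47 'c': node 2→18 (fail-walked)  emit P5@[46:47]
i=48 'c': node 18→18 (fail-walked)  emit P5@[47:48]
i=49 'c': node 18→18 (fail-walked)  emit P5@[48:49]
i=50 'a': node 18→1 (fail-walked)
i=51 'a': node 1→19
i=52 'c': node 19→20
i=53 'c': node 20→21  emit P5@[52:53],P6@[50:53]
i=54 'b': node 21→14 (fail-walked)  emit P2@[54:54]
i=55 'b': node 14→15  emit P2@[55:55]
i=56 'a': node 15→16
i=57 'b': node 16→7 (fail-walked)  emit P2@[57:57]

Result: [[3,2],[5,0],[6,5],[7,2],[8,2],[10,4],[11,2],[11,3],[15,1],[15,5],[15,6],[16,5],[17,2],[18,2],[20,4],[21,5],[22,5],[23,5],[24,5],[25,5],[26,5],[30,5],[30,6],[31,2],[32,2],[34,4],[35,2],[35,3],[36,2],[40,2],[40,3],[44,2],[44,3],[47,5],[48,5],[49,5],[53,5],[53,6],[54,2],[55,2],[57,2]]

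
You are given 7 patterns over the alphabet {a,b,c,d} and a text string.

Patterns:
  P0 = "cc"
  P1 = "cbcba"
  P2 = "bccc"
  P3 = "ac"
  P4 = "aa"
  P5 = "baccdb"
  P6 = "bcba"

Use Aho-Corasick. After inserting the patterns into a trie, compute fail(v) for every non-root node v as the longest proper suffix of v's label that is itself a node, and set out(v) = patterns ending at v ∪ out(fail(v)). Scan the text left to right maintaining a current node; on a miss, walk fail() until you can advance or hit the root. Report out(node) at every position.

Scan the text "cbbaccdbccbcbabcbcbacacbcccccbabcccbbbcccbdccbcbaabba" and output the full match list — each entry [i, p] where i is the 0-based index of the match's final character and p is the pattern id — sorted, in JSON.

Build:
Trie (insert patterns):
  0='ε' goto a→11 b→7 c→1
  1='c' goto b→3 c→2
  2='cc' goto ·  [P0 ends]
  3='cb' goto c→4
  4='cbc' goto b→5
  5='cbcb' goto a→6
  6='cbcba' goto ·  [P1 ends]
  7='b' goto a→14 c→8
  8='bc' goto b→19 c→9
  9='bcc' goto c→10
  10='bccc' goto ·  [P2 ends]
  11='a' goto a→13 c→12
  12='ac' goto ·  [P3 ends]
  13='aa' goto ·  [P4 ends]
  14='ba' goto c→15
  15='bac' goto c→16
  16='bacc' goto d→17
  17='baccd' goto b→18
  18='baccdb' goto ·  [P5 ends]
  19='bcb' goto a→20
  20='bcba' goto ·  [P6 ends]

BFS fail/out derivation:
  n1('c'): parent n0 fail=0; on 'c' 0 → fail=0;  out ∅∪∅=∅
  n7('b'): parent n0 fail=0; on 'b' 0 → fail=0;  out ∅∪∅=∅
  n11('a'): parent n0 fail=0; on 'a' 0 → fail=0;  out ∅∪∅=∅
  n2('cc'): parent n1 fail=0; on 'c' 0 → fail=1;  out {0}∪∅={0}
  n3('cb'): parent n1 fail=0; on 'b' 0 → fail=7;  out ∅∪∅=∅
  n8('bc'): parent n7 fail=0; on 'c' 0 → fail=1;  out ∅∪∅=∅
  n12('ac'): parent n11 fail=0; on 'c' 0 → fail=1;  out {3}∪∅={3}
  n13('aa'): parent n11 fail=0; on 'a' 0 → fail=11;  out {4}∪∅={4}
  n14('ba'): parent n7 fail=0; on 'a' 0 → fail=11;  out ∅∪∅=∅
  n4('cbc'): parent n3 fail=7; on 'c' 7 → fail=8;  out ∅∪∅=∅
  n9('bcc'): parent n8 fail=1; on 'c' 1 → fail=2;  out ∅∪{0}={0}
  n15('bac'): parent n14 fail=11; on 'c' 11 → fail=12;  out ∅∪{3}={3}
  n19('bcb'): parent n8 fail=1; on 'b' 1 → fail=3;  out ∅∪∅=∅
  n5('cbcb'): parent n4 fail=8; on 'b' 8 → fail=19;  out ∅∪∅=∅
  n10('bccc'): parent n9 fail=2; on 'c' 2→1 → fail=2;  out {2}∪{0}={0,2}
  n16('bacc'): parent n15 fail=12; on 'c' 12→1 → fail=2;  out ∅∪{0}={0}
  n20('bcba'): parent n19 fail=3; on 'a' 3→7 → fail=14;  out {6}∪∅={6}
  n6('cbcba'): parent n5 fail=19; on 'a' 19 → fail=20;  out {1}∪{6}={1,6}
  n17('baccd'): parent n16 fail=2; on 'd' 2→1→0 → fail=0;  out ∅∪∅=∅
  n18('baccdb'): parent n17 fail=0; on 'b' 0 → fail=7;  out {5}∪∅={5}

Scan:
pos 0 'c': at 1
pos 1 'b': at 3
pos 2 'b': at 7 ·f
pos 3 'a': at 14
pos 4 'c': at 15  ** P3@[3:4]
pos 5 'c': at 16  ** P0@[4:5]
pos 6 'd': at 17
pos 7 'b': at 18  ** P5@[2:7]
pos 8 'c': at 8 ·f
pos 9 'c': at 9  ** P0@[8:9]
pos 10 'b': at 3 ·f
pos 11 'c': at 4
pos 12 'b': at 5
pos 13 'a': at 6  ** P1@[9:13],P6@[10:13]
pos 14 'b': at 7 ·f
pos 15 'c': at 8
pos 16 'b': at 19
pos 17 'c': at 4 ·f
pos 18 'b': at 5
pos 19 'a': at 6  ** P1@[15:19],P6@[16:19]
pos 20 'c': at 15 ·f  ** P3@[19:20]
pos 21 'a': at 11 ·f
pos 22 'c': at 12  ** P3@[21:22]
pos 23 'b': at 3 ·f
pos 24 'c': at 4
pos 25 'c': at 9 ·f  ** P0@[24:25]
pos 26 'c': at 10  ** P0@[25:26],P2@[23:26]
pos 27 'c': at 2 ·f  ** P0@[26:27]
pos 28 'c': at 2 ·f  ** P0@[27:28]
pos 29 'b': at 3 ·f
pos 30 'a': at 14 ·f
pos 31 'b': at 7 ·f
pos 32 'c': at 8
pos 33 'c': at 9  ** P0@[32:33]
pos 34 'c': at 10  ** P0@[33:34],P2@[31:34]
pos 35 'b': at 3 ·f
pos 36 'b': at 7 ·f
pos 37 'b': at 7 ·f
pos 38 'c': at 8
pos 39 'c': at 9  ** P0@[38:39]
pos 40 'c': at 10  ** P0@[39:40],P2@[37:40]
pos 41 'b': at 3 ·f
pos 42 'd': at 0 ·f
pos 43 'c': at 1
pos 44 'c': at 2  ** P0@[43:44]
pos 45 'b': at 3 ·f
pos 46 'c': at 4
pos 47 'b': at 5
pos 48 'a': at 6  ** P1@[44:48],P6@[45:48]
pos 49 'a': at 13 ·f  ** P4@[48:49]
pos 50 'b': at 7 ·f
pos 51 'b': at 7 ·f
pos 52 'a': at 14

Result: [[4,3],[5,0],[7,5],[9,0],[13,1],[13,6],[19,1],[19,6],[20,3],[22,3],[25,0],[26,0],[26,2],[27,0],[28,0],[33,0],[34,0],[34,2],[39,0],[40,0],[40,2],[44,0],[48,1],[48,6],[49,4]]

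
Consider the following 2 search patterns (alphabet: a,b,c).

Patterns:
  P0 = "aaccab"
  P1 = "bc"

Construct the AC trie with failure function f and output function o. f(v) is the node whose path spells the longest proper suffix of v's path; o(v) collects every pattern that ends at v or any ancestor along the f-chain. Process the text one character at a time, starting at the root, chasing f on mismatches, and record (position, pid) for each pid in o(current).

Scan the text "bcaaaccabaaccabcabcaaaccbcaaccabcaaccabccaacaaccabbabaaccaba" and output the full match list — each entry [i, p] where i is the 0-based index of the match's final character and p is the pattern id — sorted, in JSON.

Construct AC machine:
Trie nodes:
  0='ε' goto a→1 b→7
  1='a' goto a→2
  2='aa' goto c→3
  3='aac' goto c→4
  4='aacc' goto a→5
  5='aacca' goto b→6
  6='aaccab' goto ·  ←P0
  7='b' goto c→8
  8='bc' goto ·  ←P1

Failure links (BFS by depth):
  fail(1) 'a': from fail(0)=0 chase 'a': 0 ⇒ 0;  out=∅∪out(0)=∅
  fail(7) 'b': from fail(0)=0 chase 'b': 0 ⇒ 0;  out=∅∪out(0)=∅
  fail(2) 'aa': from fail(1)=0 chase 'a': 0 ⇒ 1;  out=∅∪out(1)=∅
  fail(8) 'bc': from fail(7)=0 chase 'c': 0 ⇒ 0;  out={1}∪out(0)={1}
  fail(3) 'aac': from fail(2)=1 chase 'c': 1→0 ⇒ 0;  out=∅∪out(0)=∅
  fail(4) 'aacc': from fail(3)=0 chase 'c': 0 ⇒ 0;  out=∅∪out(0)=∅
  fail(5) 'aacca': from fail(4)=0 chase 'a': 0 ⇒ 1;  out=∅∪out(1)=∅
  fail(6) 'aaccab': from fail(5)=1 chase 'b': 1→0 ⇒ 7;  out={0}∪out(7)={0}

Scan:
pos 0 'b': at 7
pos 1 'c': at 8  ** P1@[0:1]
pos 2 'a': at 1 (via fail)
pos 3 'a': at 2
pos 4 'a': at 2 (via fail)
pos 5 'c': at 3
pos 6 'c': at 4
pos 7 'a': at 5
pos 8 'b': at 6  ** P0@[3:8]
pos 9 'a': at 1 (via fail)
pos 10 'a': at 2
pos 11 'c': at 3
pos 12 'c': at 4
pos 13 'a': at 5
pos 14 'b': at 6  ** P0@[9:14]
pos 15 'c': at 8 (via fail)  ** P1@[14:15]
pos 16 'a': at 1 (via fail)
pos 17 'b': at 7 (via fail)
pos 18 'c': at 8  ** P1@[17:18]
pos 19 'a': at 1 (via fail)
pos 20 'a': at 2
pos 21 'a': at 2 (via fail)
pos 22 'c': at 3
pos 23 'c': at 4
pos 24 'b': at 7 (via fail)
pos 25 'c': at 8  ** P1@[24:25]
pos 26 'a': at 1 (via fail)
pos 27 'a': at 2
pos 28 'c': at 3
pos 29 'c': at 4
pos 30 'a': at 5
pos 31 'b': at 6  ** P0@[26:31]
pos 32 'c': at 8 (via fail)  ** P1@[31:32]
pos 33 'a': at 1 (via fail)
pos 34 'a': at 2
pos 35 'c': at 3
pos 36 'c': at 4
pos 37 'a': at 5
pos 38 'b': at 6  ** P0@[33:38]
pos 39 'c': at 8 (via fail)  ** P1@[38:39]
pos 40 'c': at 0 (via fail)
pos 41 'a': at 1
pos 42 'a': at 2
pos 43 'c': at 3
pos 44 'a': at 1 (via fail)
pos 45 'a': at 2
pos 46 'c': at 3
pos 47 'c': at 4
pos 48 'a': at 5
pos 49 'b': at 6  ** P0@[44:49]
pos 50 'b': at 7 (via fail)
pos 51 'a': at 1 (via fail)
pos 52 'b': at 7 (via fail)
pos 53 'a': at 1 (via fail)
pos 54 'a': at 2
pos 55 'c': at 3
pos 56 'c': at 4
pos 57 'a': at 5
pos 58 'b': at 6  ** P0@[53:58]
pos 59 'a': at 1 (via fail)

All matches (sorted): [[1,1],[8,0],[14,0],[15,1],[18,1],[25,1],[31,0],[32,1],[38,0],[39,1],[49,0],[58,0]]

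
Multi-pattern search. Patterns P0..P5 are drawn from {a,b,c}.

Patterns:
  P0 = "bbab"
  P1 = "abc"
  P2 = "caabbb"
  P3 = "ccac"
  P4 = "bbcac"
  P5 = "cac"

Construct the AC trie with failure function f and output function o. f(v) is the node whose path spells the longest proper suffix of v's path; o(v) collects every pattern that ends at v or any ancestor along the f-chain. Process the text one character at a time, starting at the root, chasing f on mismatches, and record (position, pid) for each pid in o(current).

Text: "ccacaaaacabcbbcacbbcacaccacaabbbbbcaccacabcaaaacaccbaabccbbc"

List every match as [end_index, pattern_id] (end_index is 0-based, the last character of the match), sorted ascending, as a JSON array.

Build:
Trie nodes:
  0='ε' goto a→5 b→1 c→8
  1='b' goto b→2
  2='bb' goto a→3 c→17
  3='bba' goto b→4
  4='bbab' goto ·  [P0 ends]
  5='a' goto b→6
  6='ab' goto c→7
  7='abc' goto ·  [P1 ends]
  8='c' goto a→9 c→14
  9='ca' goto a→10 c→20
  10='caa' goto b→11
  11='caab' goto b→12
  12='caabb' goto b→13
  13='caabbb' goto ·  [P2 ends]
  14='cc' goto a→15
  15='cca' goto c→16
  16='ccac' goto ·  [P3 ends]
  17='bbc' goto a→18
  18='bbca' goto c→19
  19='bbcac' goto ·  [P4 ends]
  20='cac' goto ·  [P5 ends]

BFS fail/out derivation:
  n1('b'): parent n0 fail=0; on 'b' 0 → fail=0;  out ∅∪∅=∅
  n5('a'): parent n0 fail=0; on 'a' 0 → fail=0;  out ∅∪∅=∅
  n8('c'): parent n0 fail=0; on 'c' 0 → fail=0;  out ∅∪∅=∅
  n2('bb'): parent n1 fail=0; on 'b' 0 → fail=1;  out ∅∪∅=∅
  n6('ab'): parent n5 fail=0; on 'b' 0 → fail=1;  out ∅∪∅=∅
  n9('ca'): parent n8 fail=0; on 'a' 0 → fail=5;  out ∅∪∅=∅
  n14('cc'): parent n8 fail=0; on 'c' 0 → fail=8;  out ∅∪∅=∅
  n3('bba'): parent n2 fail=1; on 'a' 1→0 → fail=5;  out ∅∪∅=∅
  n7('abc'): parent n6 fail=1; on 'c' 1→0 → fail=8;  out {1}∪∅={1}
  n10('caa'): parent n9 fail=5; on 'a' 5→0 → fail=5;  out ∅∪∅=∅
  n15('cca'): parent n14 fail=8; on 'a' 8 → fail=9;  out ∅∪∅=∅
  n17('bbc'): parent n2 fail=1; on 'c' 1→0 → fail=8;  out ∅∪∅=∅
  n20('cac'): parent n9 fail=5; on 'c' 5→0 → fail=8;  out {5}∪∅={5}
  n4('bbab'): parent n3 fail=5; on 'b' 5 → fail=6;  out {0}∪∅={0}
  n11('caab'): parent n10 fail=5; on 'b' 5 → fail=6;  out ∅∪∅=∅
  n16('ccac'): parent n15 fail=9; on 'c' 9 → fail=20;  out {3}∪{5}={3,5}
  n18('bbca'): parent n17 fail=8; on 'a' 8 → fail=9;  out ∅∪∅=∅
  n12('caabb'): parent n11 fail=6; on 'b' 6→1 → fail=2;  out ∅∪∅=∅
  n19('bbcac'): parent n18 fail=9; on 'c' 9 → fail=20;  out {4}∪{5}={4,5}
  n13('caabbb'): parent n12 fail=2; on 'b' 2→1 → fail=2;  out {2}∪∅={2}

Text stream:
i=0 'c': node 0→8
i=1 'c': node 8→14
i=2 'a': node 14→15
i=3 'c': node 15→16  emit P3@[0:3],P5@[1:3]
i=4 'a': node 16→9 ·f
i=5 'a': node 9→10
i=6 'a': node 10→5 ·f
i=7 'a': node 5→5 ·f
i=8 'c': node 5→8 ·f
i=9 'a': node 8→9
i=10 'b': node 9→6 ·f
i=11 'c': node 6→7  emit P1@[9:11]
i=12 'b': node 7→1 ·f
i=13 'b': node 1→2
i=14 'c': node 2→17
i=15 'a': node 17→18
i=16 'c': node 18→19  emit P4@[12:16],P5@[14:16]
i=17 'b': node 19→1 ·f
i=18 'b': node 1→2
i=19 'c': node 2→17
i=20 'a': node 17→18
i=21 'c': node 18→19  emit P4@[17:21],P5@[19:21]
i=22 'a': node 19→9 ·f
i=23 'c': node 9→20  emit P5@[21:23]
i=24 'c': node 20→14 ·f
i=25 'a': node 14→15
i=26 'c': node 15→16  emit P3@[23:26],P5@[24:26]
i=27 'a': node 16→9 ·f
i=28 'a': node 9→10
i=29 'b': node 10→11
i=30 'b': node 11→12
i=31 'b': node 12→13  emit P2@[26:31]
i=32 'b': node 13→2 ·f
i=33 'b': node 2→2 ·f
i=34 'c': node 2→17
i=35 'a': node 17→18
i=36 'c': node 18→19  emit P4@[32:36],P5@[34:36]
i=37 'c': node 19→14 ·f
i=38 'a': node 14→15
i=39 'c': node 15→16  emit P3@[36:39],P5@[37:39]
i=40 'a': node 16→9 ·f
i=41 'b': node 9→6 ·f
i=42 'c': node 6→7  emit P1@[40:42]
i=43 'a': node 7→9 ·f
i=44 'a': node 9→10
i=45 'a': node 10→5 ·f
i=46 'a': node 5→5 ·f
i=47 'c': node 5→8 ·f
i=48 'a': node 8→9
i=49 'c': node 9→20  emit P5@[47:49]
i=50 'c': node 20→14 ·f
i=51 'b': node 14→1 ·f
i=52 'a': node 1→5 ·f
i=53 'a': node 5→5 ·f
i=54 'b': node 5→6
i=55 'c': node 6→7  emit P1@[53:55]
i=56 'c': node 7→14 ·f
i=57 'b': node 14→1 ·f
i=58 'b': node 1→2
i=59 'c': node 2→17

All matches (sorted): [[3,3],[3,5],[11,1],[16,4],[16,5],[21,4],[21,5],[23,5],[26,3],[26,5],[31,2],[36,4],[36,5],[39,3],[39,5],[42,1],[49,5],[55,1]]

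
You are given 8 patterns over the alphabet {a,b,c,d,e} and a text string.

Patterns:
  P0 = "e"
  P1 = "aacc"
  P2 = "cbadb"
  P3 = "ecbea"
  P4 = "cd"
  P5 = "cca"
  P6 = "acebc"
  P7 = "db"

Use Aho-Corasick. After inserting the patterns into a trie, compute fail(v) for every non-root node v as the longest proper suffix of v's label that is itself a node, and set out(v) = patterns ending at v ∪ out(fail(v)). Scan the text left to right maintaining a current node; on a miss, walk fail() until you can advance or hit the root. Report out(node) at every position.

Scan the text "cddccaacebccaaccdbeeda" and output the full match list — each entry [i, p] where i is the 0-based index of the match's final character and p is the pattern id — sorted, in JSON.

Build automaton:
Trie (insert patterns):
  0='ε' goto a→2 c→6 d→22 e→1
  1='e' goto c→11  [P0 ends]
  2='a' goto a→3 c→18
  3='aa' goto c→4
  4='aac' goto c→5
  5='aacc' goto ·  [P1 ends]
  6='c' goto b→7 c→16 d→15
  7='cb' goto a→8
  8='cba' goto d→9
  9='cbad' goto b→10
  10='cbadb' goto ·  [P2 ends]
  11='ec' goto b→12
  12='ecb' goto e→13
  13='ecbe' goto a→14
  14='ecbea' goto ·  [P3 ends]
  15='cd' goto ·  [P4 ends]
  16='cc' goto a→17
  17='cca' goto ·  [P5 ends]
  18='ac' goto e→19
  19='ace' goto b→20
  20='aceb' goto c→21
  21='acebc' goto ·  [P6 ends]
  22='d' goto b→23
  23='db' goto ·  [P7 ends]

Failure links (BFS by depth):
  fail(1) 'e': from fail(0)=0 chase 'e': 0 ⇒ 0;  out={0}∪out(0)={0}
  fail(2) 'a': from fail(0)=0 chase 'a': 0 ⇒ 0;  out=∅∪out(0)=∅
  fail(6) 'c': from fail(0)=0 chase 'c': 0 ⇒ 0;  out=∅∪out(0)=∅
  fail(22) 'd': from fail(0)=0 chase 'd': 0 ⇒ 0;  out=∅∪out(0)=∅
  fail(3) 'aa': from fail(2)=0 chase 'a': 0 ⇒ 2;  out=∅∪out(2)=∅
  fail(7) 'cb': from fail(6)=0 chase 'b': 0 ⇒ 0;  out=∅∪out(0)=∅
  fail(11) 'ec': from fail(1)=0 chase 'c': 0 ⇒ 6;  out=∅∪out(6)=∅
  fail(15) 'cd': from fail(6)=0 chase 'd': 0 ⇒ 22;  out={4}∪out(22)={4}
  fail(16) 'cc': from fail(6)=0 chase 'c': 0 ⇒ 6;  out=∅∪out(6)=∅
  fail(18) 'ac': from fail(2)=0 chase 'c': 0 ⇒ 6;  out=∅∪out(6)=∅
  fail(23) 'db': from fail(22)=0 chase 'b': 0 ⇒ 0;  out={7}∪out(0)={7}
  fail(4) 'aac': from fail(3)=2 chase 'c': 2 ⇒ 18;  out=∅∪out(18)=∅
  fail(8) 'cba': from fail(7)=0 chase 'a': 0 ⇒ 2;  out=∅∪out(2)=∅
  fail(12) 'ecb': from fail(11)=6 chase 'b': 6 ⇒ 7;  out=∅∪out(7)=∅
  fail(17) 'cca': from fail(16)=6 chase 'a': 6→0 ⇒ 2;  out={5}∪out(2)={5}
  fail(19) 'ace': from fail(18)=6 chase 'e': 6→0 ⇒ 1;  out=∅∪out(1)={0}
  fail(5) 'aacc': from fail(4)=18 chase 'c': 18→6 ⇒ 16;  out={1}∪out(16)={1}
  fail(9) 'cbad': from fail(8)=2 chase 'd': 2→0 ⇒ 22;  out=∅∪out(22)=∅
  fail(13) 'ecbe': from fail(12)=7 chase 'e': 7→0 ⇒ 1;  out=∅∪out(1)={0}
  fail(20) 'aceb': from fail(19)=1 chase 'b': 1→0 ⇒ 0;  out=∅∪out(0)=∅
  fail(10) 'cbadb': from fail(9)=22 chase 'b': 22 ⇒ 23;  out={2}∪out(23)={2,7}
  fail(14) 'ecbea': from fail(13)=1 chase 'a': 1→0 ⇒ 2;  out={3}∪out(2)={3}
  fail(21) 'acebc': from fail(20)=0 chase 'c': 0 ⇒ 6;  out={6}∪out(6)={6}

Run:
i=0 'c': node 0→6
i=1 'd': node 6→15  ** P4@[0:1]
i=2 'd': node 15→22 (via fail)
i=3 'c': node 22→6 (via fail)
i=4 'c': node 6→16
i=5 'a': node 16→17  ** P5@[3:5]
i=6 'a': node 17→3 (via fail)
i=7 'c': node 3→4
i=8 'e': node 4→19 (via fail)  ** P0@[8:8]
i=9 'b': node 19→20
i=10 'c': node 20→21  ** P6@[6:10]
i=11 'c': node 21→16 (via fail)
i=12 'a': node 16→17  ** P5@[10:12]
i=13 'a': node 17→3 (via fail)
i=14 'c': node 3→4
i=15 'c': node 4→5  ** P1@[12:15]
i=16 'd': node 5→15 (via fail)  ** P4@[15:16]
i=17 'b': node 15→23 (via fail)  ** P7@[16:17]
i=18 'e': node 23→1 (via fail)  ** P0@[18:18]
i=19 'e': node 1→1 (via fail)  ** P0@[19:19]
i=20 'd': node 1→22 (via fail)
i=21 'a': node 22→2 (via fail)

Result: [[1,4],[5,5],[8,0],[10,6],[12,5],[15,1],[16,4],[17,7],[18,0],[19,0]]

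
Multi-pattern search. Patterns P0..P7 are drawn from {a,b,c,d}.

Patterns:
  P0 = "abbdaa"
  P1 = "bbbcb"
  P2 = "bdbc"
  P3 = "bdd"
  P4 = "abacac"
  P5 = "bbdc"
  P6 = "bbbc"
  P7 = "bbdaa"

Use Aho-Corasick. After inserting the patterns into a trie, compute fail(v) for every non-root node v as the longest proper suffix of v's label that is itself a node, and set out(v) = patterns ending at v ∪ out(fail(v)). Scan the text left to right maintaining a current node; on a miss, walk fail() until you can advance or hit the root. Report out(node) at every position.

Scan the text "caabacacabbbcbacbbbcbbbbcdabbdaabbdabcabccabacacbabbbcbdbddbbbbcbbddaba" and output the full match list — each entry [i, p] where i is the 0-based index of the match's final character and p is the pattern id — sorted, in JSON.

Construct AC machine:
Trie (insert patterns):
  0='ε' goto a→1 b→7
  1='a' goto b→2
  2='ab' goto a→16 b→3
  3='abb' goto d→4
  4='abbd' goto a→5
  5='abbda' goto a→6
  6='abbdaa' goto ·  ←P0
  7='b' goto b→8 d→12
  8='bb' goto b→9 d→20
  9='bbb' goto c→10
  10='bbbc' goto b→11  ←P6
  11='bbbcb' goto ·  ←P1
  12='bd' goto b→13 d→15
  13='bdb' goto c→14
  14='bdbc' goto ·  ←P2
  15='bdd' goto ·  ←P3
  16='aba' goto c→17
  17='abac' goto a→18
  18='abaca' goto c→19
  19='abacac' goto ·  ←P4
  20='bbd' goto a→22 c→21
  21='bbdc' goto ·  ←P5
  22='bbda' goto a→23
  23='bbdaa' goto ·  ←P7

Failure links (BFS by depth):
  fail(1) 'a': from fail(0)=0 chase 'a': 0 ⇒ 0;  out=∅∪out(0)=∅
  fail(7) 'b': from fail(0)=0 chase 'b': 0 ⇒ 0;  out=∅∪out(0)=∅
  fail(2) 'ab': from fail(1)=0 chase 'b': 0 ⇒ 7;  out=∅∪out(7)=∅
  fail(8) 'bb': from fail(7)=0 chase 'b': 0 ⇒ 7;  out=∅∪out(7)=∅
  fail(12) 'bd': from fail(7)=0 chase 'd': 0 ⇒ 0;  out=∅∪out(0)=∅
  fail(3) 'abb': from fail(2)=7 chase 'b': 7 ⇒ 8;  out=∅∪out(8)=∅
  fail(9) 'bbb': from fail(8)=7 chase 'b': 7 ⇒ 8;  out=∅∪out(8)=∅
  fail(13) 'bdb': from fail(12)=0 chase 'b': 0 ⇒ 7;  out=∅∪out(7)=∅
  fail(15) 'bdd': from fail(12)=0 chase 'd': 0 ⇒ 0;  out={3}∪out(0)={3}
  fail(16) 'aba': from fail(2)=7 chase 'a': 7→0 ⇒ 1;  out=∅∪out(1)=∅
  fail(20) 'bbd': from fail(8)=7 chase 'd': 7 ⇒ 12;  out=∅∪out(12)=∅
  fail(4) 'abbd': from fail(3)=8 chase 'd': 8 ⇒ 20;  out=∅∪out(20)=∅
  fail(10) 'bbbc': from fail(9)=8 chase 'c': 8→7→0 ⇒ 0;  out={6}∪out(0)={6}
  fail(14) 'bdbc': from fail(13)=7 chase 'c': 7→0 ⇒ 0;  out={2}∪out(0)={2}
  fail(17) 'abac': from fail(16)=1 chase 'c': 1→0 ⇒ 0;  out=∅∪out(0)=∅
  fail(21) 'bbdc': from fail(20)=12 chase 'c': 12→0 ⇒ 0;  out={5}∪out(0)={5}
  fail(22) 'bbda': from fail(20)=12 chase 'a': 12→0 ⇒ 1;  out=∅∪out(1)=∅
  fail(5) 'abbda': from fail(4)=20 chase 'a': 20 ⇒ 22;  out=∅∪out(22)=∅
  fail(11) 'bbbcb': from fail(10)=0 chase 'b': 0 ⇒ 7;  out={1}∪out(7)={1}
  fail(18) 'abaca': from fail(17)=0 chase 'a': 0 ⇒ 1;  out=∅∪out(1)=∅
  fail(23) 'bbdaa': from fail(22)=1 chase 'a': 1→0 ⇒ 1;  out={7}∪out(1)={7}
  fail(6) 'abbdaa': from fail(5)=22 chase 'a': 22 ⇒ 23;  out={0}∪out(23)={0,7}
  fail(19) 'abacac': from fail(18)=1 chase 'c': 1→0 ⇒ 0;  out={4}∪out(0)={4}

Run:
pos 0 'c': at 0
pos 1 'a': at 1
pos 2 'a': at 1 (via fail)
pos 3 'b': at 2
pos 4 'a': at 16
pos 5 'c': at 17
pos 6 'a': at 18
pos 7 'c': at 19  ** P4@[2:7]
pos 8 'a': at 1 (via fail)
pos 9 'b': at 2
pos 10 'b': at 3
pos 11 'b': at 9 (via fail)
pos 12 'c': at 10  ** P6@[9:12]
pos 13 'b': at 11  ** P1@[9:13]
pos 14 'a': at 1 (via fail)
pos 15 'c': at 0 (via fail)
pos 16 'b': at 7
pos 17 'b': at 8
pos 18 'b': at 9
pos 19 'c': at 10  ** P6@[16:19]
pos 20 'b': at 11  ** P1@[16:20]
pos 21 'b': at 8 (via fail)
pos 22 'b': at 9
pos 23 'b': at 9 (via fail)
pos 24 'c': at 10  ** P6@[21:24]
pos 25 'd': at 0 (via fail)
pos 26 'a': at 1
pos 27 'b': at 2
pos 28 'b': at 3
pos 29 'd': at 4
pos 30 'a': at 5
pos 31 'a': at 6  ** P0@[26:31],P7@[27:31]
pos 32 'b': at 2 (via fail)
pos 33 'b': at 3
pos 34 'd': at 4
pos 35 'a': at 5
pos 36 'b': at 2 (via fail)
pos 37 'c': at 0 (via fail)
pos 38 'a': at 1
pos 39 'b': at 2
pos 40 'c': at 0 (via fail)
pos 41 'c': at 0
pos 42 'a': at 1
pos 43 'b': at 2
pos 44 'a': at 16
pos 45 'c': at 17
pos 46 'a': at 18
pos 47 'c': at 19  ** P4@[42:47]
pos 48 'b': at 7 (via fail)
pos 49 'a': at 1 (via fail)
pos 50 'b': at 2
pos 51 'b': at 3
pos 52 'b': at 9 (via fail)
pos 53 'c': at 10  ** P6@[50:53]
pos 54 'b': at 11  ** P1@[50:54]
pos 55 'd': at 12 (via fail)
pos 56 'b': at 13
pos 57 'd': at 12 (via fail)
pos 58 'd': at 15  ** P3@[56:58]
pos 59 'b': at 7 (via fail)
pos 60 'b': at 8
pos 61 'b': at 9
pos 62 'b': at 9 (via fail)
pos 63 'c': at 10  ** P6@[60:63]
pos 64 'b': at 11  ** P1@[60:64]
pos 65 'b': at 8 (via fail)
pos 66 'd': at 20
pos 67 'd': at 15 (via fail)  ** P3@[65:67]
pos 68 'a': at 1 (via fail)
pos 69 'b': at 2
pos 70 'a': at 16

Matches: [[7,4],[12,6],[13,1],[19,6],[20,1],[24,6],[31,0],[31,7],[47,4],[53,6],[54,1],[58,3],[63,6],[64,1],[67,3]]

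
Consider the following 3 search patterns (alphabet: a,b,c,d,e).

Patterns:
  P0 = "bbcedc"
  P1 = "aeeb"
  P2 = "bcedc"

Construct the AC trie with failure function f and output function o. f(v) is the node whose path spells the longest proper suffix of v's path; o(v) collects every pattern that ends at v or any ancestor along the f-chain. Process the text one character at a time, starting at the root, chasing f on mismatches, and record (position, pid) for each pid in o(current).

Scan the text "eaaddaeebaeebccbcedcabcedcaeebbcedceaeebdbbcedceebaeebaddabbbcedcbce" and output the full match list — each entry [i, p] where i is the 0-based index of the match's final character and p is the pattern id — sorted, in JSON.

Construct AC machine:
Trie (insert patterns):
  0='ε' goto a→7 b→1
  1='b' goto b→2 c→11
  2='bb' goto c→3
  3='bbc' goto e→4
  4='bbce' goto d→5
  5='bbced' goto c→6
  6='bbcedc' goto ·  [P0 ends]
  7='a' goto e→8
  8='ae' goto e→9
  9='aee' goto b→10
  10='aeeb' goto ·  [P1 ends]
  11='bc' goto e→12
  12='bce' goto d→13
  13='bced' goto c→14
  14='bcedc' goto ·  [P2 ends]

Failure links (BFS by depth):
  n1('b'): parent n0 fail=0; on 'b' 0 → fail=0;  out ∅∪∅=∅
  n7('a'): parent n0 fail=0; on 'a' 0 → fail=0;  out ∅∪∅=∅
  n2('bb'): parent n1 fail=0; on 'b' 0 → fail=1;  out ∅∪∅=∅
  n8('ae'): parent n7 fail=0; on 'e' 0 → fail=0;  out ∅∪∅=∅
  n11('bc'): parent n1 fail=0; on 'c' 0 → fail=0;  out ∅∪∅=∅
  n3('bbc'): parent n2 fail=1; on 'c' 1 → fail=11;  out ∅∪∅=∅
  n9('aee'): parent n8 fail=0; on 'e' 0 → fail=0;  out ∅∪∅=∅
  n12('bce'): parent n11 fail=0; on 'e' 0 → fail=0;  out ∅∪∅=∅
  n4('bbce'): parent n3 fail=11; on 'e' 11 → fail=12;  out ∅∪∅=∅
  n10('aeeb'): parent n9 fail=0; on 'b' 0 → fail=1;  out {1}∪∅={1}
  n13('bced'): parent n12 fail=0; on 'd' 0 → fail=0;  out ∅∪∅=∅
  n5('bbced'): parent n4 fail=12; on 'd' 12 → fail=13;  out ∅∪∅=∅
  n14('bcedc'): parent n13 fail=0; on 'c' 0 → fail=0;  out {2}∪∅={2}
  n6('bbcedc'): parent n5 fail=13; on 'c' 13 → fail=14;  out {0}∪{2}={0,2}

Text stream:
pos 0 'e': at 0
pos 1 'a': at 7
pos 2 'a': at 7 ·f
pos 3 'd': at 0 ·f
pos 4 'd': at 0
pos 5 'a': at 7
pos 6 'e': at 8
pos 7 'e': at 9
pos 8 'b': at 10  → match P1@[5:8]
pos 9 'a': at 7 ·f
pos 10 'e': at 8
pos 11 'e': at 9
pos 12 'b': at 10  → match P1@[9:12]
pos 13 'c': at 11 ·f
pos 14 'c': at 0 ·f
pos 15 'b': at 1
pos 16 'c': at 11
pos 17 'e': at 12
pos 18 'd': at 13
pos 19 'c': at 14  → match P2@[15:19]
pos 20 'a': at 7 ·f
pos 21 'b': at 1 ·f
pos 22 'c': at 11
pos 23 'e': at 12
pos 24 'd': at 13
pos 25 'c': at 14  → match P2@[21:25]
pos 26 'a': at 7 ·f
pos 27 'e': at 8
pos 28 'e': at 9
pos 29 'b': at 10  → match P1@[26:29]
pos 30 'b': at 2 ·f
pos 31 'c': at 3
pos 32 'e': at 4
pos 33 'd': at 5
pos 34 'c': at 6  → match P0@[29:34],P2@[30:34]
pos 35 'e': at 0 ·f
pos 36 'a': at 7
pos 37 'e': at 8
pos 38 'e': at 9
pos 39 'b': at 10  → match P1@[36:39]
pos 40 'd': at 0 ·f
pos 41 'b': at 1
pos 42 'b': at 2
pos 43 'c': at 3
pos 44 'e': at 4
pos 45 'd': at 5
pos 46 'c': at 6  → match P0@[41:46],P2@[42:46]
pos 47 'e': at 0 ·f
pos 48 'e': at 0
pos 49 'b': at 1
pos 50 'a': at 7 ·f
pos 51 'e': at 8
pos 52 'e': at 9
pos 53 'b': at 10  → match P1@[50:53]
pos 54 'a': at 7 ·f
pos 55 'd': at 0 ·f
pos 56 'd': at 0
pos 57 'a': at 7
pos 58 'b': at 1 ·f
pos 59 'b': at 2
pos 60 'b': at 2 ·f
pos 61 'c': at 3
pos 62 'e': at 4
pos 63 'd': at 5
pos 64 'c': at 6  → match P0@[59:64],P2@[60:64]
pos 65 'b': at 1 ·f
pos 66 'c': at 11
pos 67 'e': at 12

Result: [[8,1],[12,1],[19,2],[25,2],[29,1],[34,0],[34,2],[39,1],[46,0],[46,2],[53,1],[64,0],[64,2]]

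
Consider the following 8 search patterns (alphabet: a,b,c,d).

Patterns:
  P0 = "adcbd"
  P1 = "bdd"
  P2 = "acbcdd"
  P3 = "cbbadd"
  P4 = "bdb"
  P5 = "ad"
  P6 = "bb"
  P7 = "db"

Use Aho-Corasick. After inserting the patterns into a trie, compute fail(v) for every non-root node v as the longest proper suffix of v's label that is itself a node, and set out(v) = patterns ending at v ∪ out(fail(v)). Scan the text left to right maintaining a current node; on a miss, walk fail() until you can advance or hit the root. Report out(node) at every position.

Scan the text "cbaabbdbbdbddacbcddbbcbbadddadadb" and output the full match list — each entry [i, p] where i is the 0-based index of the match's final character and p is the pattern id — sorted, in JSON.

Build:
Trie (insert patterns):
  0='ε' goto a→1 b→6 c→14 d→22
  1='a' goto c→9 d→2
  2='ad' goto c→3  ←P5
  3='adc' goto b→4
  4='adcb' goto d→5
  5='adcbd' goto ·  ←P0
  6='b' goto b→21 d→7
  7='bd' goto b→20 d→8
  8='bdd' goto ·  ←P1
  9='ac' goto b→10
  10='acb' goto c→11
  11='acbc' goto d→12
  12='acbcd' goto d→13
  13='acbcdd' goto ·  ←P2
  14='c' goto b→15
  15='cb' goto b→16
  16='cbb' goto a→17
  17='cbba' goto d→18
  18='cbbad' goto d→19
  19='cbbadd' goto ·  ←P3
  20='bdb' goto ·  ←P4
  21='bb' goto ·  ←P6
  22='d' goto b→23
  23='db' goto ·  ←P7

BFS fail/out derivation:
  n1('a'): parent n0 fail=0; on 'a' 0 → fail=0;  out ∅∪∅=∅
  n6('b'): parent n0 fail=0; on 'b' 0 → fail=0;  out ∅∪∅=∅
  n14('c'): parent n0 fail=0; on 'c' 0 → fail=0;  out ∅∪∅=∅
  n22('d'): parent n0 fail=0; on 'd' 0 → fail=0;  out ∅∪∅=∅
  n2('ad'): parent n1 fail=0; on 'd' 0 → fail=22;  out {5}∪∅={5}
  n7('bd'): parent n6 fail=0; on 'd' 0 → fail=22;  out ∅∪∅=∅
  n9('ac'): parent n1 fail=0; on 'c' 0 → fail=14;  out ∅∪∅=∅
  n15('cb'): parent n14 fail=0; on 'b' 0 → fail=6;  out ∅∪∅=∅
  n21('bb'): parent n6 fail=0; on 'b' 0 → fail=6;  out {6}∪∅={6}
  n23('db'): parent n22 fail=0; on 'b' 0 → fail=6;  out {7}∪∅={7}
  n3('adc'): parent n2 fail=22; on 'c' 22→0 → fail=14;  out ∅∪∅=∅
  n8('bdd'): parent n7 fail=22; on 'd' 22→0 → fail=22;  out {1}∪∅={1}
  n10('acb'): parent n9 fail=14; on 'b' 14 → fail=15;  out ∅∪∅=∅
  n16('cbb'): parent n15 fail=6; on 'b' 6 → fail=21;  out ∅∪{6}={6}
  n20('bdb'): parent n7 fail=22; on 'b' 22 → fail=23;  out {4}∪{7}={4,7}
  n4('adcb'): parent n3 fail=14; on 'b' 14 → fail=15;  out ∅∪∅=∅
  n11('acbc'): parent n10 fail=15; on 'c' 15→6→0 → fail=14;  out ∅∪∅=∅
  n17('cbba'): parent n16 fail=21; on 'a' 21→6→0 → fail=1;  out ∅∪∅=∅
  n5('adcbd'): parent n4 fail=15; on 'd' 15→6 → fail=7;  out {0}∪∅={0}
  n12('acbcd'): parent n11 fail=14; on 'd' 14→0 → fail=22;  out ∅∪∅=∅
  n18('cbbad'): parent n17 fail=1; on 'd' 1 → fail=2;  out ∅∪{5}={5}
  n13('acbcdd'): parent n12 fail=22; on 'd' 22→0 → fail=22;  out {2}∪∅={2}
  n19('cbbadd'): parent n18 fail=2; on 'd' 2→22→0 → fail=22;  out {3}∪∅={3}

Scan:
pos 0 'c': at 14
pos 1 'b': at 15
pos 2 'a': at 1 (via fail)
pos 3 'a': at 1 (via fail)
pos 4 'b': at 6 (via fail)
pos 5 'b': at 21  emit P6@[4:5]
pos 6 'd': at 7 (via fail)
pos 7 'b': at 20  emit P4@[5:7],P7@[6:7]
pos 8 'b': at 21 (via fail)  emit P6@[7:8]
pos 9 'd': at 7 (via fail)
pos 10 'b': at 20  emit P4@[8:10],P7@[9:10]
pos 11 'd': at 7 (via fail)
pos 12 'd': at 8  emit P1@[10:12]
pos 13 'a': at 1 (via fail)
pos 14 'c': at 9
pos 15 'b': at 10
pos 16 'c': at 11
pos 17 'd': at 12
pos 18 'd': at 13  emit P2@[13:18]
pos 19 'b': at 23 (via fail)  emit P7@[18:19]
pos 20 'b': at 21 (via fail)  emit P6@[19:20]
pos 21 'c': at 14 (via fail)
pos 22 'b': at 15
pos 23 'b': at 16  emit P6@[22:23]
pos 24 'a': at 17
pos 25 'd': at 18  emit P5@[24:25]
pos 26 'd': at 19  emit P3@[21:26]
pos 27 'd': at 22 (via fail)
pos 28 'a': at 1 (via fail)
pos 29 'd': at 2  emit P5@[28:29]
pos 30 'a': at 1 (via fail)
pos 31 'd': at 2  emit P5@[30:31]
pos 32 'b': at 23 (via fail)  emit P7@[31:32]

All matches (sorted): [[5,6],[7,4],[7,7],[8,6],[10,4],[10,7],[12,1],[18,2],[19,7],[20,6],[23,6],[25,5],[26,3],[29,5],[31,5],[32,7]]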